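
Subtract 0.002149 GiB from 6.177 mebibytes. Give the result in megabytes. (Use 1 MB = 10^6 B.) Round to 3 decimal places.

6.177 MiB = 6.47705 MB and 0.002149 GiB = 2.30747 MB.
6.47705 − 2.30747 ≈ 4.170 MB.

4.170 MB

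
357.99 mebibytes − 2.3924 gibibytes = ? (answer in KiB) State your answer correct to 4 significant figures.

357.99 MiB = 366582 KiB and 2.3924 GiB = 2.50861e+6 KiB.
366582 − 2.50861e+6 ≈ -2.142e+6 KiB.

-2.142e+6 KiB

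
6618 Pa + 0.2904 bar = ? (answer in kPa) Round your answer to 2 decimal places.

35.66 kPa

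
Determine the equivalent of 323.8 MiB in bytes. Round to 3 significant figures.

1 MiB = 1.04858 × 10^6 B.
323.8 × 1.04858 × 10^6 ≈ 3.40 × 10^8 B.

3.40 × 10^8 B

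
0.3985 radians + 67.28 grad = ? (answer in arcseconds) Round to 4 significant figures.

300200 arcseconds

0.3985 rad = 82196.5 arcsec and 67.28 grad = 217987 arcsec.
82196.5 + 217987 ≈ 300200 arcsec.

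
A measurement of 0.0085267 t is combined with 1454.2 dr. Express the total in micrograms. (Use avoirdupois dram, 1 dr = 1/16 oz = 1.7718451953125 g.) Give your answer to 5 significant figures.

1.1103e+10 μg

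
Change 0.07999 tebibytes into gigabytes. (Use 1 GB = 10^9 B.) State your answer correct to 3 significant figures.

87.9 gigabytes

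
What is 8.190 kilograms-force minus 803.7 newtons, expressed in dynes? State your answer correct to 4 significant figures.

-7.234 × 10^7 dynes

8.190 kgf = 8.03165 × 10^6 dyn and 803.7 N = 8.03700 × 10^7 dyn.
8.03165 × 10^6 − 8.03700 × 10^7 ≈ -7.234 × 10^7 dyn.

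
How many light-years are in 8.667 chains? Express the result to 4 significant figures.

1.843 × 10^-14 ly

1 chain = 2.12635 × 10^-15 ly.
8.667 × 2.12635 × 10^-15 ≈ 1.843 × 10^-14 ly.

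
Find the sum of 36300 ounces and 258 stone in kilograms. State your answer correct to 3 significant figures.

2670 kilograms

36300 oz = 1029.09 kg and 258 st = 1638.38 kg.
1029.09 + 1638.38 ≈ 2670 kg.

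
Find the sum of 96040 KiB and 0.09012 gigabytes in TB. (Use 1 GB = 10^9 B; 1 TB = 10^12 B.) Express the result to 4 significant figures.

0.0001885 TB

96040 KiB = 9.83450 × 10^-5 TB and 0.09012 GB = 9.01200 × 10^-5 TB.
9.83450 × 10^-5 + 9.01200 × 10^-5 ≈ 0.0001885 TB.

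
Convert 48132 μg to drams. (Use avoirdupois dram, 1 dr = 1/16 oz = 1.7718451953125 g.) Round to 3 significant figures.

0.0272 dr

1 microgram = 5.64383 × 10^-7 drams.
48132 × 5.64383 × 10^-7 ≈ 0.0272 dr.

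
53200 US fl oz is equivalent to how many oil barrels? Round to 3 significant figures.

9.90 oil barrels

1 US fl oz = 0.000186012 oil barrels.
Thus 53200 × 0.000186012 ≈ 9.90 bbl.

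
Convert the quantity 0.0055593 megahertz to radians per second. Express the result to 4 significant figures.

1 MHz = 6.28319 × 10^6 rad/s.
So 0.0055593 × 6.28319 × 10^6 ≈ 34930 rad/s.

34930 radians per second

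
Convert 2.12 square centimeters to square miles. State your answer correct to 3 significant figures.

8.19e-11 square miles

1 square centimeter = 3.86102e-11 mi².
Thus 2.12 × 3.86102e-11 ≈ 8.19e-11 mi².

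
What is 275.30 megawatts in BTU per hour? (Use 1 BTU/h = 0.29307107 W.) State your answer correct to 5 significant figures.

9.3936 × 10^8 BTU/h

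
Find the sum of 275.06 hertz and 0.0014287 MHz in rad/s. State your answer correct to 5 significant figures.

10705 rad/s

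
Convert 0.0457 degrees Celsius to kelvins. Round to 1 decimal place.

273.2 K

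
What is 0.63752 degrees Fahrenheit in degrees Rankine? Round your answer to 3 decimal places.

°R = °F + 459.67.
Applying the formula gives 460.308 °R.

460.308 degrees Rankine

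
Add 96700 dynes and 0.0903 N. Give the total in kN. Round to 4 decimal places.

96700 dyn = 0.000967000 kN and 0.0903 N = 9.03000 × 10^-5 kN.
0.000967000 + 9.03000 × 10^-5 ≈ 0.0011 kN.

0.0011 kN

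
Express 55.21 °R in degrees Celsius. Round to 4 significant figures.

-242.5 °C

°R = (°C + 273.15) × 9/5.
Applying the formula gives -242.5 °C.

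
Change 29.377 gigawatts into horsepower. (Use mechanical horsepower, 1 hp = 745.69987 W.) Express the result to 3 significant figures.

1 gigawatt = 1.34102e+6 horsepower.
Then 29.377 × 1.34102e+6 ≈ 3.94e+7 hp.

3.94e+7 hp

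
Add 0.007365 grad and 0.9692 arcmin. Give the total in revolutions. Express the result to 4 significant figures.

6.328e-5 rev

0.007365 grad = 1.84125e-5 rev and 0.9692 arcmin = 4.48704e-5 rev.
1.84125e-5 + 4.48704e-5 ≈ 6.328e-5 rev.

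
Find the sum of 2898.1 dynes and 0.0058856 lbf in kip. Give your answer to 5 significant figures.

1.2401 × 10^-5 kip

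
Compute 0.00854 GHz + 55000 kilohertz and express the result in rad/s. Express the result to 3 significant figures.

3.99 × 10^8 rad/s

0.00854 GHz = 5.36584 × 10^7 rad/s and 55000 kHz = 3.45575 × 10^8 rad/s.
5.36584 × 10^7 + 3.45575 × 10^8 ≈ 3.99 × 10^8 rad/s.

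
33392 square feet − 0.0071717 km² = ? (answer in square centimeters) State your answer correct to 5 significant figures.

33392 ft² = 3.10222e+7 cm² and 0.0071717 km² = 7.17170e+7 cm².
3.10222e+7 − 7.17170e+7 ≈ -4.0695e+7 cm².

-4.0695e+7 cm²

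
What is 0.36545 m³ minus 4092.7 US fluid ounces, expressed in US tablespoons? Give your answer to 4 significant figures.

0.36545 m³ = 24714.7 US tbsp and 4092.7 US fl oz = 8185.40 US tbsp.
24714.7 − 8185.40 ≈ 16530 US tbsp.

16530 US tbsp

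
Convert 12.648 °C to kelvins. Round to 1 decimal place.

K = °C + 273.15.
Applying the formula gives 285.8 K.

285.8 K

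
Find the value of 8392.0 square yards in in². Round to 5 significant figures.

1.0876e+7 square inches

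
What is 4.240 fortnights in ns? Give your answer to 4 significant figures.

5.129e+15 nanoseconds

1 fortnight = 1.20960e+15 ns.
4.240 × 1.20960e+15 ≈ 5.129e+15 ns.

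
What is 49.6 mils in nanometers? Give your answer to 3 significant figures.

1.26 × 10^6 nm

1 mil = 25400.0 nm.
Then 49.6 × 25400.0 ≈ 1.26 × 10^6 nm.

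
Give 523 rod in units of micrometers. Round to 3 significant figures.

1 rod = 5.02920e+6 μm.
Then 523 × 5.02920e+6 ≈ 2.63e+9 μm.

2.63e+9 μm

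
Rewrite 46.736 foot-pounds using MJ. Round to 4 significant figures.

1 foot-pound = 1.35582e-6 MJ.
46.736 × 1.35582e-6 ≈ 6.337e-5 MJ.

6.337e-5 MJ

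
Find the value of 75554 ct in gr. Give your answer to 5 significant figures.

233200 gr

1 ct = 3.08647 grains.
75554 × 3.08647 ≈ 233200 gr.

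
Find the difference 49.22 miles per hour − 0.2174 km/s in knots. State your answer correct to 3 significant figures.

-380 knots

49.22 mph = 42.7710 kn and 0.2174 km/s = 422.592 kn.
42.7710 − 422.592 ≈ -380 kn.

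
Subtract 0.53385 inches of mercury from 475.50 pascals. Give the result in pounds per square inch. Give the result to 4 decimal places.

-0.1932 psi

475.50 Pa = 0.0689654 psi and 0.53385 inHg = 0.262203 psi.
0.0689654 − 0.262203 ≈ -0.1932 psi.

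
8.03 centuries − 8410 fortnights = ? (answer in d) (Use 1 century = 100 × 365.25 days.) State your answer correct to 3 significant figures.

8.03 century = 293296 d and 8410 fortnight = 117740 d.
293296 − 117740 ≈ 176000 d.

176000 days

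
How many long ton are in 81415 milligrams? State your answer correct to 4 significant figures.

1 mg = 9.84207 × 10^-10 long tons.
So 81415 × 9.84207 × 10^-10 ≈ 8.013 × 10^-5 long ton.

8.013 × 10^-5 long ton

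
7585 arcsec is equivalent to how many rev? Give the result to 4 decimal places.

0.0059 revolutions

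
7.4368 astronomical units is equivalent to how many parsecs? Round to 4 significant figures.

1 astronomical unit = 4.84814e-6 parsecs.
Then 7.4368 × 4.84814e-6 ≈ 3.605e-5 pc.

3.605e-5 pc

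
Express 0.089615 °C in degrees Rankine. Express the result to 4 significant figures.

491.8 degrees Rankine

°R = (°C + 273.15) × 9/5.
Applying the formula gives 491.8 °R.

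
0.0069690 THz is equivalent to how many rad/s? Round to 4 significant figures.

1 THz = 6.28319 × 10^12 rad/s.
Thus 0.0069690 × 6.28319 × 10^12 ≈ 4.379 × 10^10 rad/s.

4.379 × 10^10 rad/s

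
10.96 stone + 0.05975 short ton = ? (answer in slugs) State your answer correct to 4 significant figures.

8.483 slugs

10.96 st = 4.76906 slug and 0.05975 short ton = 3.71417 slug.
4.76906 + 3.71417 ≈ 8.483 slug.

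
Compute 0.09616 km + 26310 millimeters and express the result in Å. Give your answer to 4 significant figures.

0.09616 km = 9.61600e+11 Å and 26310 mm = 2.63100e+11 Å.
9.61600e+11 + 2.63100e+11 ≈ 1.225e+12 Å.

1.225e+12 Å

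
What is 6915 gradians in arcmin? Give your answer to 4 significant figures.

373400 arcmin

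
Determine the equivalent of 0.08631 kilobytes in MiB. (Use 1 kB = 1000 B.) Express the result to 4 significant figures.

8.231 × 10^-5 mebibytes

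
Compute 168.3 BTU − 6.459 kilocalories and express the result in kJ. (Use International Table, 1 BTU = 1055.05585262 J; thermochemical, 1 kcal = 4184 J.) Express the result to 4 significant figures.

168.3 BTU = 177.566 kJ and 6.459 kcal = 27.0245 kJ.
177.566 − 27.0245 ≈ 150.5 kJ.

150.5 kilojoules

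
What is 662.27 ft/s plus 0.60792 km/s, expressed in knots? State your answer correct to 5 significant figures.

662.27 ft/s = 392.384 kn and 0.60792 km/s = 1181.70 kn.
392.384 + 1181.70 ≈ 1574.1 kn.

1574.1 kn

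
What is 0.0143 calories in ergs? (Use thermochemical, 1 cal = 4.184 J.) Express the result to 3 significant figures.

598000 erg

1 calorie = 4.18400e+7 ergs.
Thus 0.0143 × 4.18400e+7 ≈ 598000 erg.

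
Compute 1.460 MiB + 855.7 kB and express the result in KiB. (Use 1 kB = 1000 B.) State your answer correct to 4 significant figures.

1.460 MiB = 1495.04 KiB and 855.7 kB = 835.645 KiB.
1495.04 + 835.645 ≈ 2331 KiB.

2331 kibibytes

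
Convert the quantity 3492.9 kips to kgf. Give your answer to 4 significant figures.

1 kip = 453.592 kilograms-force.
3492.9 × 453.592 ≈ 1.584e+6 kgf.

1.584e+6 kilograms-force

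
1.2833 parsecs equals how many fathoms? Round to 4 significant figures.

1 pc = 1.68727e+16 fathoms.
So 1.2833 × 1.68727e+16 ≈ 2.165e+16 fathom.

2.165e+16 fathoms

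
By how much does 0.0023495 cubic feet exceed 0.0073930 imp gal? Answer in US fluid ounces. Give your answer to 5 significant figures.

1.1132 US fl oz

0.0023495 ft³ = 2.24966 US fl oz and 0.0073930 imp gal = 1.13646 US fl oz.
2.24966 − 1.13646 ≈ 1.1132 US fl oz.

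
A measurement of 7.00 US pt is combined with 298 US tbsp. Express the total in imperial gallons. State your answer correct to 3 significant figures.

1.70 imperial gallons

7.00 US pt = 0.728590 imp gal and 298 US tbsp = 0.969285 imp gal.
0.728590 + 0.969285 ≈ 1.70 imp gal.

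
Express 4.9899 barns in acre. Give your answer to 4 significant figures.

1.233e-31 acre

1 barn = 2.47105e-32 acres.
4.9899 × 2.47105e-32 ≈ 1.233e-31 acre.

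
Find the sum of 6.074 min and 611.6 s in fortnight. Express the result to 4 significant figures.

6.074 min = 0.000301290 fortnight and 611.6 s = 0.000505622 fortnight.
0.000301290 + 0.000505622 ≈ 0.0008069 fortnight.

0.0008069 fortnight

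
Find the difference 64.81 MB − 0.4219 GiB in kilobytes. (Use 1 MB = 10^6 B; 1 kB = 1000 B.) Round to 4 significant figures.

64.81 MB = 64810.0 kB and 0.4219 GiB = 453012 kB.
64810.0 − 453012 ≈ -388200 kB.

-388200 kB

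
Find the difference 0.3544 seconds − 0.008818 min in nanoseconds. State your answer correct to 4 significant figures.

-1.747 × 10^8 ns

0.3544 s = 3.54400 × 10^8 ns and 0.008818 min = 5.29080 × 10^8 ns.
3.54400 × 10^8 − 5.29080 × 10^8 ≈ -1.747 × 10^8 ns.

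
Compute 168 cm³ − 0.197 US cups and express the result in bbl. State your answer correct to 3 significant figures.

168 cm³ = 0.00105669 bbl and 0.197 US cup = 0.000293155 bbl.
0.00105669 − 0.000293155 ≈ 0.000764 bbl.

0.000764 oil barrels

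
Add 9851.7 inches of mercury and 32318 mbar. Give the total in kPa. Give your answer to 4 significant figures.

36590 kilopascals

9851.7 inHg = 33361.7 kPa and 32318 mbar = 3231.80 kPa.
33361.7 + 3231.80 ≈ 36590 kPa.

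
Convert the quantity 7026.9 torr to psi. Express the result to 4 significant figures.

135.9 pounds per square inch

1 torr = 0.0193368 psi.
Thus 7026.9 × 0.0193368 ≈ 135.9 psi.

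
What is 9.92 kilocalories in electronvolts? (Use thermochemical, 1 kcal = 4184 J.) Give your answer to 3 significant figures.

1 kcal = 2.61145 × 10^22 electronvolts.
9.92 × 2.61145 × 10^22 ≈ 2.59 × 10^23 eV.

2.59 × 10^23 eV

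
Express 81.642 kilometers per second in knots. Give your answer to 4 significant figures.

1 kilometer per second = 1943.84 knots.
So 81.642 × 1943.84 ≈ 158700 kn.

158700 kn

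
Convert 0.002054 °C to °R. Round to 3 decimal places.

°R = (°C + 273.15) × 9/5.
Applying the formula gives 491.674 °R.

491.674 °R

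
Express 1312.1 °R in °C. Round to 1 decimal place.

455.8 degrees Celsius

°R = (°C + 273.15) × 9/5.
Applying the formula gives 455.8 °C.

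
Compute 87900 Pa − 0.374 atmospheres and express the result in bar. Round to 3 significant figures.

0.500 bar

87900 Pa = 0.8790000 bar and 0.374 atm = 0.3789555 bar.
0.8790000 − 0.3789555 ≈ 0.500 bar.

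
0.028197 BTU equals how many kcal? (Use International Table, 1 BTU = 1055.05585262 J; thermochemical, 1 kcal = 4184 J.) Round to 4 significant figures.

0.007110 kilocalories

1 BTU = 0.252164 kilocalories.
So 0.028197 × 0.252164 ≈ 0.007110 kcal.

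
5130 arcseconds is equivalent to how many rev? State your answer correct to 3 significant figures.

0.00396 rev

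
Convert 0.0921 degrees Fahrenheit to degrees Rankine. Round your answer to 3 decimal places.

°R = °F + 459.67.
Applying the formula gives 459.762 °R.

459.762 degrees Rankine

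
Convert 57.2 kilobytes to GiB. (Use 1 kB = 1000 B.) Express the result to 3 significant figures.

5.33e-5 GiB

1 kB = 9.31323e-7 GiB.
Thus 57.2 × 9.31323e-7 ≈ 5.33e-5 GiB.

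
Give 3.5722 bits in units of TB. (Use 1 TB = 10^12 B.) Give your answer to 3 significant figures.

4.47 × 10^-13 terabytes

1 bit = 1.25000 × 10^-13 TB.
3.5722 × 1.25000 × 10^-13 ≈ 4.47 × 10^-13 TB.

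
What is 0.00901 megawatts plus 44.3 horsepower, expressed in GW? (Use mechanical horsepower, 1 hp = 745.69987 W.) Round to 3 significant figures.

4.20e-5 gigawatts

0.00901 MW = 9.01000e-6 GW and 44.3 hp = 3.30345e-5 GW.
9.01000e-6 + 3.30345e-5 ≈ 4.20e-5 GW.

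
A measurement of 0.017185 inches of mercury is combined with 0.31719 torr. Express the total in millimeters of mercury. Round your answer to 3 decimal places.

0.017185 inHg = 0.436499 mmHg and 0.31719 torr = 0.317190 mmHg.
0.436499 + 0.317190 ≈ 0.754 mmHg.

0.754 mmHg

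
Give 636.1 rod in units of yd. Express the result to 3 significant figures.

3500 yd

1 rod = 5.50000 yards.
Thus 636.1 × 5.50000 ≈ 3500 yd.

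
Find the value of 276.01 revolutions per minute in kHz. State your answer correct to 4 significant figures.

1 revolution per minute = 1.66667e-5 kHz.
Then 276.01 × 1.66667e-5 ≈ 0.004600 kHz.

0.004600 kHz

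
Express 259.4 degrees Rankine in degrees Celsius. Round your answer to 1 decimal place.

-129.0 degrees Celsius

°R = (°C + 273.15) × 9/5.
Applying the formula gives -129.0 °C.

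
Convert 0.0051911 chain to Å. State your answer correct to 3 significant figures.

1.04e+9 angstroms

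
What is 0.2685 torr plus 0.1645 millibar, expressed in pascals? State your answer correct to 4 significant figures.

0.2685 torr = 35.7971 Pa and 0.1645 mbar = 16.4500 Pa.
35.7971 + 16.4500 ≈ 52.25 Pa.

52.25 Pa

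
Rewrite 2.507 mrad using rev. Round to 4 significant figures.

1 mrad = 0.000159155 revolutions.
Then 2.507 × 0.000159155 ≈ 0.0003990 rev.

0.0003990 revolutions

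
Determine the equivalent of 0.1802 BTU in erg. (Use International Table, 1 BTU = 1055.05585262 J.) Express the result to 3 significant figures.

1.90e+9 erg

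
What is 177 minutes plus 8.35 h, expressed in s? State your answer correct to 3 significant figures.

177 min = 10620.0 s and 8.35 h = 30060.0 s.
10620.0 + 30060.0 ≈ 40700 s.

40700 s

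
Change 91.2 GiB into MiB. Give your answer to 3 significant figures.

1 gibibyte = 1024.00 MiB.
Then 91.2 × 1024.00 ≈ 93400 MiB.

93400 mebibytes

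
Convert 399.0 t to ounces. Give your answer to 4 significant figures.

1.407e+7 oz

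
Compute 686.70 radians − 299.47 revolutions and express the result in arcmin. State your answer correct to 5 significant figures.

686.70 rad = 2360701 arcmin and 299.47 rev = 6468552 arcmin.
2360701 − 6468552 ≈ -4.1079e+6 arcmin.

-4.1079e+6 arcmin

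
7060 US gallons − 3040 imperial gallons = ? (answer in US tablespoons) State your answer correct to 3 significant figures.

873000 US tablespoons

7060 US gal = 1.80736 × 10^6 US tbsp and 3040 imp gal = 934627 US tbsp.
1.80736 × 10^6 − 934627 ≈ 873000 US tbsp.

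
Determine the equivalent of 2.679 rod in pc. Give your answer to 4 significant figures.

1 rod = 1.62985 × 10^-16 pc.
Then 2.679 × 1.62985 × 10^-16 ≈ 4.366 × 10^-16 pc.

4.366 × 10^-16 pc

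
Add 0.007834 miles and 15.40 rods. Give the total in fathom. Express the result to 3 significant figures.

0.007834 mi = 6.89392 fathom and 15.40 rod = 42.3500 fathom.
6.89392 + 42.3500 ≈ 49.2 fathom.

49.2 fathoms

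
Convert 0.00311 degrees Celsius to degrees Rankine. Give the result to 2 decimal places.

°R = (°C + 273.15) × 9/5.
Applying the formula gives 491.68 °R.

491.68 °R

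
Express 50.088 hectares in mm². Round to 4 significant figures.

5.009e+11 mm²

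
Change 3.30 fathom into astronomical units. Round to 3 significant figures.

1 fathom = 1.22248 × 10^-11 au.
Then 3.30 × 1.22248 × 10^-11 ≈ 4.03 × 10^-11 au.

4.03 × 10^-11 astronomical units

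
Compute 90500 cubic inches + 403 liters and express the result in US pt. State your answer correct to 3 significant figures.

3990 US pt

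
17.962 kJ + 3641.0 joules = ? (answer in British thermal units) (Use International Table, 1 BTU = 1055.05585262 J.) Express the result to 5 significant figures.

20.476 BTU

17.962 kJ = 17.0247 BTU and 3641.0 J = 3.45100 BTU.
17.0247 + 3.45100 ≈ 20.476 BTU.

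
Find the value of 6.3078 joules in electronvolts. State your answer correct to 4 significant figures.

1 J = 6.24151 × 10^18 eV.
6.3078 × 6.24151 × 10^18 ≈ 3.937 × 10^19 eV.

3.937 × 10^19 eV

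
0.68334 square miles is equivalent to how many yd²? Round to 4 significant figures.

1 mi² = 3.09760e+6 yd².
So 0.68334 × 3.09760e+6 ≈ 2.117e+6 yd².

2.117e+6 square yards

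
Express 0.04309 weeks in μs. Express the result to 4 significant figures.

1 wk = 6.04800e+11 microseconds.
Then 0.04309 × 6.04800e+11 ≈ 2.606e+10 μs.

2.606e+10 microseconds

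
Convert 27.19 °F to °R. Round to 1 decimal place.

486.9 degrees Rankine

°R = °F + 459.67.
Applying the formula gives 486.9 °R.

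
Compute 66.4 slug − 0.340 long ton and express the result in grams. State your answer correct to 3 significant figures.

624000 g

66.4 slug = 969035 g and 0.340 long ton = 345456 g.
969035 − 345456 ≈ 624000 g.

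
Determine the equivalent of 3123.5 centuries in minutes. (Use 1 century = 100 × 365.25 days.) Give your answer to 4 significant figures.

1.643e+11 minutes

1 century = 5.25960e+7 minutes.
So 3123.5 × 5.25960e+7 ≈ 1.643e+11 min.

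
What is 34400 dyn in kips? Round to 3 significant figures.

7.73 × 10^-5 kips

1 dyn = 2.24809 × 10^-9 kip.
34400 × 2.24809 × 10^-9 ≈ 7.73 × 10^-5 kip.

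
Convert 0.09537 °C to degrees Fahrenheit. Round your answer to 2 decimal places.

32.17 degrees Fahrenheit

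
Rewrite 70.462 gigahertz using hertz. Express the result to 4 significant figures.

7.046 × 10^10 Hz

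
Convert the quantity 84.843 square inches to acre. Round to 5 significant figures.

1.3526e-5 acres

1 square inch = 1.59423e-7 acres.
Thus 84.843 × 1.59423e-7 ≈ 1.3526e-5 acre.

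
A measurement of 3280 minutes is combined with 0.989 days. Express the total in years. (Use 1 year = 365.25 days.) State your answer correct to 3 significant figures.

3280 min = 0.00623622 yr and 0.989 d = 0.00270773 yr.
0.00623622 + 0.00270773 ≈ 0.00894 yr.

0.00894 years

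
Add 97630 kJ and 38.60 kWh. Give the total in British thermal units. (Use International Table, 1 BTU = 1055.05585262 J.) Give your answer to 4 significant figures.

97630 kJ = 92535.4 BTU and 38.60 kWh = 131709 BTU.
92535.4 + 131709 ≈ 224200 BTU.

224200 BTU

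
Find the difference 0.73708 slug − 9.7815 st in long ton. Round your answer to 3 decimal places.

0.73708 slug = 0.0105870 long ton and 9.7815 st = 0.0611344 long ton.
0.0105870 − 0.0611344 ≈ -0.051 long ton.

-0.051 long tons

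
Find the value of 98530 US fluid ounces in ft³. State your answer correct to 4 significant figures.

102.9 ft³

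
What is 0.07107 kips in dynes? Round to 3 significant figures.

3.16e+7 dynes

1 kip = 4.44822e+8 dyn.
0.07107 × 4.44822e+8 ≈ 3.16e+7 dyn.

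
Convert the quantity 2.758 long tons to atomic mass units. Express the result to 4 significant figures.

1 long ton = 6.11878 × 10^29 u.
2.758 × 6.11878 × 10^29 ≈ 1.688 × 10^30 u.

1.688 × 10^30 atomic mass units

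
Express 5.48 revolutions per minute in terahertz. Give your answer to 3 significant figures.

1 rpm = 1.66667 × 10^-14 terahertz.
5.48 × 1.66667 × 10^-14 ≈ 9.13 × 10^-14 THz.

9.13 × 10^-14 terahertz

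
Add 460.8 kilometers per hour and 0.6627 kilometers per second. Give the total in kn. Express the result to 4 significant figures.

460.8 km/h = 248.812 kn and 0.6627 km/s = 1288.19 kn.
248.812 + 1288.19 ≈ 1537 kn.

1537 kn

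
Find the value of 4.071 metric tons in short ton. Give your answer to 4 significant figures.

1 metric ton = 1.10231 short tons.
Thus 4.071 × 1.10231 ≈ 4.488 short ton.

4.488 short ton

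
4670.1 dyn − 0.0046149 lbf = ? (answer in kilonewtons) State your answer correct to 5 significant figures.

2.6173e-5 kN

4670.1 dyn = 4.67010e-5 kN and 0.0046149 lbf = 2.05281e-5 kN.
4.67010e-5 − 2.05281e-5 ≈ 2.6173e-5 kN.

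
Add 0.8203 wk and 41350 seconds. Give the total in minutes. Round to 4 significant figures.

8958 minutes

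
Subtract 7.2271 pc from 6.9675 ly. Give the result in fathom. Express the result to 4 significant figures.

6.9675 ly = 3.60442 × 10^16 fathom and 7.2271 pc = 1.21941 × 10^17 fathom.
3.60442 × 10^16 − 1.21941 × 10^17 ≈ -8.590 × 10^16 fathom.

-8.590 × 10^16 fathom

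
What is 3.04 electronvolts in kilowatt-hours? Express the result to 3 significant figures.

1.35 × 10^-25 kilowatt-hours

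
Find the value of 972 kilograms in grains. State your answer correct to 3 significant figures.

1 kg = 15432.4 gr.
Then 972 × 15432.4 ≈ 1.50e+7 gr.

1.50e+7 gr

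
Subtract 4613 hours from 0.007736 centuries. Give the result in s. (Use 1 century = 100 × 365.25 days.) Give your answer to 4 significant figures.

0.007736 century = 2.44130 × 10^7 s and 4613 h = 1.66068 × 10^7 s.
2.44130 × 10^7 − 1.66068 × 10^7 ≈ 7.806 × 10^6 s.

7.806 × 10^6 seconds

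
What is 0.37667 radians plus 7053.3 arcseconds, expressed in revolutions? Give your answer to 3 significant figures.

0.0654 rev

0.37667 rad = 0.0599489 rev and 7053.3 arcsec = 0.00544236 rev.
0.0599489 + 0.00544236 ≈ 0.0654 rev.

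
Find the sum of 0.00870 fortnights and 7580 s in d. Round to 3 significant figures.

0.00870 fortnight = 0.121800 d and 7580 s = 0.0877315 d.
0.121800 + 0.0877315 ≈ 0.210 d.

0.210 days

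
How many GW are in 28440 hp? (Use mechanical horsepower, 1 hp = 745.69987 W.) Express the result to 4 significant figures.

0.02121 GW

1 horsepower = 7.45700 × 10^-7 GW.
28440 × 7.45700 × 10^-7 ≈ 0.02121 GW.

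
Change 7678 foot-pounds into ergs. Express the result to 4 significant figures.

1 ft·lbf = 1.35582e+7 ergs.
Then 7678 × 1.35582e+7 ≈ 1.041e+11 erg.

1.041e+11 ergs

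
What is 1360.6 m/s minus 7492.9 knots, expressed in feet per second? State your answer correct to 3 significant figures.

-8180 ft/s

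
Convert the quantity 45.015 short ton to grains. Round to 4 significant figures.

1 short ton = 1.40000e+7 grains.
So 45.015 × 1.40000e+7 ≈ 6.302e+8 gr.

6.302e+8 grains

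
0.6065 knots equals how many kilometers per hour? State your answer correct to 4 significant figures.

1.123 km/h

1 kn = 1.85200 kilometers per hour.
0.6065 × 1.85200 ≈ 1.123 km/h.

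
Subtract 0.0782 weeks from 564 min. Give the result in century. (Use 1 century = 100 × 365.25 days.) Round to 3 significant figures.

564 min = 1.07232e-5 century and 0.0782 wk = 1.49870e-5 century.
1.07232e-5 − 1.49870e-5 ≈ -4.26e-6 century.

-4.26e-6 century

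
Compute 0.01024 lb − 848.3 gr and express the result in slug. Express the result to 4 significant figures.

0.01024 lb = 0.000318269 slug and 848.3 gr = 0.00376657 slug.
0.000318269 − 0.00376657 ≈ -0.003448 slug.

-0.003448 slug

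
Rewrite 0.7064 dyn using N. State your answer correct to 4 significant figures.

1 dyne = 1.00000e-5 newtons.
Then 0.7064 × 1.00000e-5 ≈ 7.064e-6 N.

7.064e-6 N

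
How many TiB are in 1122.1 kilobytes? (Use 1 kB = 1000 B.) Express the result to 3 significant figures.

1.02e-6 TiB

1 kB = 9.09495e-10 TiB.
1122.1 × 9.09495e-10 ≈ 1.02e-6 TiB.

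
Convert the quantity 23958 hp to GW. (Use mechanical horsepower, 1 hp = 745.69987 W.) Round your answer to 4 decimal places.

0.0179 GW

1 hp = 7.45700e-7 GW.
23958 × 7.45700e-7 ≈ 0.0179 GW.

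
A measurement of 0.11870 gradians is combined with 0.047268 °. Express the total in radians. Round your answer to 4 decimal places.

0.0027 rad

0.11870 grad = 0.00186454 rad and 0.047268 ° = 0.000824982 rad.
0.00186454 + 0.000824982 ≈ 0.0027 rad.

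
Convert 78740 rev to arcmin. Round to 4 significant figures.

1 rev = 21600.0 arcmin.
Then 78740 × 21600.0 ≈ 1.701 × 10^9 arcmin.

1.701 × 10^9 arcmin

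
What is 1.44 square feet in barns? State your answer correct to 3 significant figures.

1.34 × 10^27 barn

1 square foot = 9.29030 × 10^26 barn.
So 1.44 × 9.29030 × 10^26 ≈ 1.34 × 10^27 barn.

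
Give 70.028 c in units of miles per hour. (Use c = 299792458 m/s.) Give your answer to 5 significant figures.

4.6962e+10 miles per hour

1 c = 6.70617e+8 mph.
Thus 70.028 × 6.70617e+8 ≈ 4.6962e+10 mph.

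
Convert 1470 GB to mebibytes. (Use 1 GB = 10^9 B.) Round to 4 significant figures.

1.402 × 10^6 MiB

1 gigabyte = 953.674 MiB.
So 1470 × 953.674 ≈ 1.402 × 10^6 MiB.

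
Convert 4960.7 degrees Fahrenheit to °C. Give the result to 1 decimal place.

2738.2 °C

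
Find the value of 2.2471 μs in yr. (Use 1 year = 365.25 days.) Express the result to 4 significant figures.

1 μs = 3.16881e-14 yr.
Then 2.2471 × 3.16881e-14 ≈ 7.121e-14 yr.

7.121e-14 yr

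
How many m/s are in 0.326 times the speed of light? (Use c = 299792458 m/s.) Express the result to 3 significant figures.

9.77 × 10^7 m/s

1 c = 2.99792 × 10^8 m/s.
Then 0.326 × 2.99792 × 10^8 ≈ 9.77 × 10^7 m/s.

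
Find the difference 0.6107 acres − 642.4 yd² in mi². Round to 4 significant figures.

0.0007468 square miles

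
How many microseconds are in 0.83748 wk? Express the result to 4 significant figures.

5.065e+11 μs

1 week = 6.04800e+11 microseconds.
So 0.83748 × 6.04800e+11 ≈ 5.065e+11 μs.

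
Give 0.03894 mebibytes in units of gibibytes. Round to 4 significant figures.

1 MiB = 0.0009765625 GiB.
Thus 0.03894 × 0.0009765625 ≈ 3.803e-5 GiB.

3.803e-5 gibibytes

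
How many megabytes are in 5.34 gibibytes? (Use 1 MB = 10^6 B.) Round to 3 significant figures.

5730 MB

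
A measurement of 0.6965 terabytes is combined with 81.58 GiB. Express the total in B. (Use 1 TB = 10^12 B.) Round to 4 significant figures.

7.841 × 10^11 B

0.6965 TB = 6.96500 × 10^11 B and 81.58 GiB = 8.75959 × 10^10 B.
6.96500 × 10^11 + 8.75959 × 10^10 ≈ 7.841 × 10^11 B.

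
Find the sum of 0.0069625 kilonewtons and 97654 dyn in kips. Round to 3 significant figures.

0.00178 kip

0.0069625 kN = 0.00156523 kip and 97654 dyn = 0.000219535 kip.
0.00156523 + 0.000219535 ≈ 0.00178 kip.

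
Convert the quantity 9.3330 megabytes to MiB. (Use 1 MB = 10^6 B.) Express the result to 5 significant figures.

8.9006 MiB

1 MB = 0.953674 MiB.
9.3330 × 0.953674 ≈ 8.9006 MiB.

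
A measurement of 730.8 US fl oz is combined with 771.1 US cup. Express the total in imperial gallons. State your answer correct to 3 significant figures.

730.8 US fl oz = 4.75405 imp gal and 771.1 US cup = 40.1297 imp gal.
4.75405 + 40.1297 ≈ 44.9 imp gal.

44.9 imperial gallons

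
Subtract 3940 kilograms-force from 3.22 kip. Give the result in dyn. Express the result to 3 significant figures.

3.22 kip = 1.43233 × 10^9 dyn and 3940 kgf = 3.86382 × 10^9 dyn.
1.43233 × 10^9 − 3.86382 × 10^9 ≈ -2.43 × 10^9 dyn.

-2.43 × 10^9 dyn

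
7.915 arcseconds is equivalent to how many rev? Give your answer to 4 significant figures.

1 arcsecond = 7.71605e-7 revolutions.
7.915 × 7.71605e-7 ≈ 6.107e-6 rev.

6.107e-6 rev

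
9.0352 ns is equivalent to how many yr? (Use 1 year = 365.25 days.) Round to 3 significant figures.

1 ns = 3.16881 × 10^-17 yr.
So 9.0352 × 3.16881 × 10^-17 ≈ 2.86 × 10^-16 yr.

2.86 × 10^-16 years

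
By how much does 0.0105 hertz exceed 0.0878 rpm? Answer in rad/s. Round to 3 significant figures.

0.0105 Hz = 0.0659734 rad/s and 0.0878 rpm = 0.00919439 rad/s.
0.0659734 − 0.00919439 ≈ 0.0568 rad/s.

0.0568 rad/s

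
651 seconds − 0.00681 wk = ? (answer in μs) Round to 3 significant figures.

-3.47 × 10^9 microseconds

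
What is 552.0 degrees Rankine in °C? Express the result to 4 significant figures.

33.52 degrees Celsius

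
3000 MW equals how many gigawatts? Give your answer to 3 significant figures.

3.00 GW

1 MW = 0.00100000 gigawatts.
Thus 3000 × 0.00100000 ≈ 3.00 GW.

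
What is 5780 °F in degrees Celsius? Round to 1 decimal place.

°F = °C × 9/5 + 32.
Applying the formula gives 3193.3 °C.

3193.3 degrees Celsius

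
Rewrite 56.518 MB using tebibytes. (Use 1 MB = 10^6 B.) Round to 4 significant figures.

5.140 × 10^-5 tebibytes

1 megabyte = 9.09495 × 10^-7 TiB.
So 56.518 × 9.09495 × 10^-7 ≈ 5.140 × 10^-5 TiB.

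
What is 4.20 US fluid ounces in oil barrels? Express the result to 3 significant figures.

1 US fluid ounce = 0.000186012 oil barrels.
Then 4.20 × 0.000186012 ≈ 0.000781 bbl.

0.000781 bbl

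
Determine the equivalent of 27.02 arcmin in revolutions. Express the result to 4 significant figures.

1 arcmin = 4.62963 × 10^-5 revolutions.
Thus 27.02 × 4.62963 × 10^-5 ≈ 0.001251 rev.

0.001251 rev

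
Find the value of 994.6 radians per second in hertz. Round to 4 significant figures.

1 radian per second = 0.159155 Hz.
Thus 994.6 × 0.159155 ≈ 158.3 Hz.

158.3 Hz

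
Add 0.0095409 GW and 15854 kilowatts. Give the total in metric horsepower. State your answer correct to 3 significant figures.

34500 metric horsepower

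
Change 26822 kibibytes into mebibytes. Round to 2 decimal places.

1 KiB = 0.0009765625 MiB.
So 26822 × 0.0009765625 ≈ 26.19 MiB.

26.19 mebibytes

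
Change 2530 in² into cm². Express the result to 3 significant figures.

1 square inch = 6.45160 square centimeters.
Then 2530 × 6.45160 ≈ 16300 cm².

16300 square centimeters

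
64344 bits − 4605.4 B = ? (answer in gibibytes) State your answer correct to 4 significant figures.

64344 bit = 7.49063e-6 GiB and 4605.4 B = 4.28911e-6 GiB.
7.49063e-6 − 4.28911e-6 ≈ 3.202e-6 GiB.

3.202e-6 GiB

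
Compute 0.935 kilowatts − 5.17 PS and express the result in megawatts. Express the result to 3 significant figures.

-0.00287 MW

0.935 kW = 0.000935000 MW and 5.17 PS = 0.00380253 MW.
0.000935000 − 0.00380253 ≈ -0.00287 MW.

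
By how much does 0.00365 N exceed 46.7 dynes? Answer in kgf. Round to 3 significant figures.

0.000325 kilograms-force

0.00365 N = 0.000372196 kgf and 46.7 dyn = 4.76207 × 10^-5 kgf.
0.000372196 − 4.76207 × 10^-5 ≈ 0.000325 kgf.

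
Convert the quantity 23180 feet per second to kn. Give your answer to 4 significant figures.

13730 knots

1 ft/s = 0.592484 knots.
23180 × 0.592484 ≈ 13730 kn.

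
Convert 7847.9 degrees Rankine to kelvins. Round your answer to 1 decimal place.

4359.9 K

°R = K × 9/5.
Applying the formula gives 4359.9 K.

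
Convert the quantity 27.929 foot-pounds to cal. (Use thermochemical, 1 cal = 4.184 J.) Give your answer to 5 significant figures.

1 ft·lbf = 0.324048 cal.
Thus 27.929 × 0.324048 ≈ 9.0503 cal.

9.0503 calories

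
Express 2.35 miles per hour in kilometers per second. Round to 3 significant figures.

0.00105 km/s

1 mile per hour = 0.000447040 kilometers per second.
So 2.35 × 0.000447040 ≈ 0.00105 km/s.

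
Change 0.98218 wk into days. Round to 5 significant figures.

6.8753 d

1 week = 7.00000 days.
Then 0.98218 × 7.00000 ≈ 6.8753 d.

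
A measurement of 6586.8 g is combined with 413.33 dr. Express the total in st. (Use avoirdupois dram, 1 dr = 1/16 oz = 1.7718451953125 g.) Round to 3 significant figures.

6586.8 g = 1.03724 st and 413.33 dr = 0.115326 st.
1.03724 + 0.115326 ≈ 1.15 st.

1.15 stone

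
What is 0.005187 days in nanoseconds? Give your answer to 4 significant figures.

4.482 × 10^11 ns

1 d = 8.64000 × 10^13 nanoseconds.
0.005187 × 8.64000 × 10^13 ≈ 4.482 × 10^11 ns.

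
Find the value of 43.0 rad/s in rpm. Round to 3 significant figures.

1 radian per second = 9.54930 revolutions per minute.
So 43.0 × 9.54930 ≈ 411 rpm.

411 rpm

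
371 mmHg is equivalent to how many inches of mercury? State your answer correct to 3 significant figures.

14.6 inHg

1 mmHg = 0.0393701 inches of mercury.
Then 371 × 0.0393701 ≈ 14.6 inHg.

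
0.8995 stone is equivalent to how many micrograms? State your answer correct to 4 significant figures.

5.712 × 10^9 μg

1 st = 6.35029 × 10^9 micrograms.
So 0.8995 × 6.35029 × 10^9 ≈ 5.712 × 10^9 μg.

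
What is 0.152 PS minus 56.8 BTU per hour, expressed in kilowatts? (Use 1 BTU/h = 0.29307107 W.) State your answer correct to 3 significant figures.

0.0951 kW

0.152 PS = 0.111796 kW and 56.8 BTU/h = 0.0166464 kW.
0.111796 − 0.0166464 ≈ 0.0951 kW.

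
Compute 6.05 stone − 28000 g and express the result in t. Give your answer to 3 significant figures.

0.0104 t

6.05 st = 0.0384193 t and 28000 g = 0.0280000 t.
0.0384193 − 0.0280000 ≈ 0.0104 t.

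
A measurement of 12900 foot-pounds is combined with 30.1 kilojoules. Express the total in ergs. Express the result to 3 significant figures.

12900 ft·lbf = 1.74901e+11 erg and 30.1 kJ = 3.01000e+11 erg.
1.74901e+11 + 3.01000e+11 ≈ 4.76e+11 erg.

4.76e+11 erg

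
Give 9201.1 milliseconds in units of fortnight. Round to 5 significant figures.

7.6067 × 10^-6 fortnights

1 ms = 8.26720 × 10^-10 fortnight.
So 9201.1 × 8.26720 × 10^-10 ≈ 7.6067 × 10^-6 fortnight.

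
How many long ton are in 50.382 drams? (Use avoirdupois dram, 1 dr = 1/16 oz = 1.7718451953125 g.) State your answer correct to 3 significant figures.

8.79 × 10^-5 long ton

1 dr = 1.74386 × 10^-6 long tons.
Then 50.382 × 1.74386 × 10^-6 ≈ 8.79 × 10^-5 long ton.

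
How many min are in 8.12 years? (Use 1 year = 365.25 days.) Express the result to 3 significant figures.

4.27e+6 minutes

1 yr = 525960 min.
Thus 8.12 × 525960 ≈ 4.27e+6 min.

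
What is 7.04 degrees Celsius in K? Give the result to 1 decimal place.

280.2 kelvins

K = °C + 273.15.
Applying the formula gives 280.2 K.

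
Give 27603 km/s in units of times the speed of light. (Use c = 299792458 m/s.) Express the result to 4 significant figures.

0.09207 c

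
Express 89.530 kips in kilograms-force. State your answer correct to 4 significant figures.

40610 kilograms-force

1 kip = 453.592 kilograms-force.
89.530 × 453.592 ≈ 40610 kgf.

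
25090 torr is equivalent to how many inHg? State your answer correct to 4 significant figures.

1 torr = 0.0393701 inHg.
Thus 25090 × 0.0393701 ≈ 987.8 inHg.

987.8 inches of mercury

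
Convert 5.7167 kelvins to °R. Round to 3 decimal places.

10.290 °R

°R = K × 9/5.
Applying the formula gives 10.290 °R.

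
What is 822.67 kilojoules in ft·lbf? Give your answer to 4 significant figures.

606800 ft·lbf

1 kJ = 737.562 foot-pounds.
So 822.67 × 737.562 ≈ 606800 ft·lbf.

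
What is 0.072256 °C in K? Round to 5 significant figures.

273.22 K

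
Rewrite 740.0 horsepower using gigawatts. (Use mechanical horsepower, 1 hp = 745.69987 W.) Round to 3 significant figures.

0.000552 gigawatts

1 horsepower = 7.45700 × 10^-7 GW.
740.0 × 7.45700 × 10^-7 ≈ 0.000552 GW.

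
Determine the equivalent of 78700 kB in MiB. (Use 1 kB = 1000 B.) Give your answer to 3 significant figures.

1 kB = 0.000953674 MiB.
Then 78700 × 0.000953674 ≈ 75.1 MiB.

75.1 MiB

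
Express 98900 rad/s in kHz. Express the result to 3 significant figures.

1 radian per second = 0.000159155 kHz.
So 98900 × 0.000159155 ≈ 15.7 kHz.

15.7 kHz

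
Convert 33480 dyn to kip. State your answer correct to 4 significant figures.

7.527e-5 kip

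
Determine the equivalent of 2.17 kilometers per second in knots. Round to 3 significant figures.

4220 kn

1 km/s = 1943.84 knots.
So 2.17 × 1943.84 ≈ 4220 kn.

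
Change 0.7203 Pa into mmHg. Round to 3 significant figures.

0.00540 millimeters of mercury

1 Pa = 0.00750062 mmHg.
Thus 0.7203 × 0.00750062 ≈ 0.00540 mmHg.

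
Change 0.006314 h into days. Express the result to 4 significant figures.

0.0002631 days

1 h = 0.0416667 d.
Thus 0.006314 × 0.0416667 ≈ 0.0002631 d.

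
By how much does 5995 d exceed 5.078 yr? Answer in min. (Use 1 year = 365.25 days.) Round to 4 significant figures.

5.962 × 10^6 min

5995 d = 8.63280 × 10^6 min and 5.078 yr = 2.67082 × 10^6 min.
8.63280 × 10^6 − 2.67082 × 10^6 ≈ 5.962 × 10^6 min.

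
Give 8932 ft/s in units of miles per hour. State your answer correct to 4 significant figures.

1 foot per second = 0.681818 miles per hour.
8932 × 0.681818 ≈ 6090 mph.

6090 mph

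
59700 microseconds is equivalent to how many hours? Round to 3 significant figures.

1 μs = 2.77778e-10 hours.
59700 × 2.77778e-10 ≈ 1.66e-5 h.

1.66e-5 h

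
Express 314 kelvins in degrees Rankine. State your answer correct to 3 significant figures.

°R = K × 9/5.
Applying the formula gives 565 °R.

565 degrees Rankine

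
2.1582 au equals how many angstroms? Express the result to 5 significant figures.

1 astronomical unit = 1.49598e+21 Å.
Then 2.1582 × 1.49598e+21 ≈ 3.2286e+21 Å.

3.2286e+21 angstroms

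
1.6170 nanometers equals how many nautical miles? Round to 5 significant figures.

8.7311e-13 nmi

1 nm = 5.39957e-13 nautical miles.
Then 1.6170 × 5.39957e-13 ≈ 8.7311e-13 nmi.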